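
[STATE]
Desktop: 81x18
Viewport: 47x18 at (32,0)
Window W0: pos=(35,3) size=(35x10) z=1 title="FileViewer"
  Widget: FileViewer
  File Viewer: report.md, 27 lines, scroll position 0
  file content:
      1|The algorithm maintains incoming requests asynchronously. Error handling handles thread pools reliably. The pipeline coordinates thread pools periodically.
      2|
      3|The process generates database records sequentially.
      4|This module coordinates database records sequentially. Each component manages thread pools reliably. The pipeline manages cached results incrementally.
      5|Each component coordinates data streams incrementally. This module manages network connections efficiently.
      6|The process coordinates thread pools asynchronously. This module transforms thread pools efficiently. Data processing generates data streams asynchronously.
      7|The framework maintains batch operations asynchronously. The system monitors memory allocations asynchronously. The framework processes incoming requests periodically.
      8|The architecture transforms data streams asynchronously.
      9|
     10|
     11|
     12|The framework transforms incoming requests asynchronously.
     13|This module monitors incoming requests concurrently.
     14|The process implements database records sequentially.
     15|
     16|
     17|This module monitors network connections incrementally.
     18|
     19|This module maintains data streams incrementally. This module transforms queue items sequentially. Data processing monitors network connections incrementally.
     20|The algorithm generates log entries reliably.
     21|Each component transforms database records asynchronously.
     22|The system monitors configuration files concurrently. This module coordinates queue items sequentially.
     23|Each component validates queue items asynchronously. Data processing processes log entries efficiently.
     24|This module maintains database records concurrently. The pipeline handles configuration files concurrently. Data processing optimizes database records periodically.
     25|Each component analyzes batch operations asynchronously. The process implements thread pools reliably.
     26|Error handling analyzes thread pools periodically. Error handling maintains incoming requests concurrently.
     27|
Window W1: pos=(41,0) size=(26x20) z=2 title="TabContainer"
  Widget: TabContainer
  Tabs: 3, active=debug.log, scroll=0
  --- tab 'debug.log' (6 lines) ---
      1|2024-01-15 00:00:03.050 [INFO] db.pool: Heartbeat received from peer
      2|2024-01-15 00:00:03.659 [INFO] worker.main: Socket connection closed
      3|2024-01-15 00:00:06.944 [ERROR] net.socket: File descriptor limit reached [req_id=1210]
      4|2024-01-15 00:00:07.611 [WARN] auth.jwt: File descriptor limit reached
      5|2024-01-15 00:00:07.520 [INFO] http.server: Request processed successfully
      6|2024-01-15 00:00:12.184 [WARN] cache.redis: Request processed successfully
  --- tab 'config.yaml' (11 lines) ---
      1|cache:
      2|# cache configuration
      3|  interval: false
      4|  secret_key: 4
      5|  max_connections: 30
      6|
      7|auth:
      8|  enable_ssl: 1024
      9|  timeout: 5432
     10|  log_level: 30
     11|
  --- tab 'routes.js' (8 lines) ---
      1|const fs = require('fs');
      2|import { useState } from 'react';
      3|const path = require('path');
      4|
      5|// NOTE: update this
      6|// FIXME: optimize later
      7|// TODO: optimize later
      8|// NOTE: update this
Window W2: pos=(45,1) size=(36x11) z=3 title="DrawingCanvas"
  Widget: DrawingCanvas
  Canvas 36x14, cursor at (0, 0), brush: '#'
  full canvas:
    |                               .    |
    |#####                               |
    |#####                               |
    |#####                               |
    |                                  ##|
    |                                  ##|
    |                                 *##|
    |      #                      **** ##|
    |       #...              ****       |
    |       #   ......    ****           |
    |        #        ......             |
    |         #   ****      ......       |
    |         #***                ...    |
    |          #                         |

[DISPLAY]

         ┏━━━━━━━━━━━━━━━━━━━━━━━━┓            
         ┃ Ta┏━━━━━━━━━━━━━━━━━━━━━━━━━━━━━━━━━
         ┠───┃ DrawingCanvas                   
   ┏━━━━━┃[de┠─────────────────────────────────
   ┃ File┃───┃+                              . 
   ┠─────┃202┃#####                            
   ┃The a┃202┃#####                            
   ┃     ┃202┃#####                            
   ┃The p┃202┃                                 
   ┃This ┃202┃                                 
   ┃Each ┃202┃                                 
   ┃The p┃   ┗━━━━━━━━━━━━━━━━━━━━━━━━━━━━━━━━━
   ┗━━━━━┃                        ┃━━┛         
         ┃                        ┃            
         ┃                        ┃            
         ┃                        ┃            
         ┃                        ┃            
         ┃                        ┃            


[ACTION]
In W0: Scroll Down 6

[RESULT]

         ┏━━━━━━━━━━━━━━━━━━━━━━━━┓            
         ┃ Ta┏━━━━━━━━━━━━━━━━━━━━━━━━━━━━━━━━━
         ┠───┃ DrawingCanvas                   
   ┏━━━━━┃[de┠─────────────────────────────────
   ┃ File┃───┃+                              . 
   ┠─────┃202┃#####                            
   ┃The f┃202┃#####                            
   ┃The a┃202┃#####                            
   ┃     ┃202┃                                 
   ┃     ┃202┃                                 
   ┃     ┃202┃                                 
   ┃The f┃   ┗━━━━━━━━━━━━━━━━━━━━━━━━━━━━━━━━━
   ┗━━━━━┃                        ┃━━┛         
         ┃                        ┃            
         ┃                        ┃            
         ┃                        ┃            
         ┃                        ┃            
         ┃                        ┃            


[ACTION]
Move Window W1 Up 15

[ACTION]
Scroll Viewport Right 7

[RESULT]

       ┏━━━━━━━━━━━━━━━━━━━━━━━━┓              
       ┃ Ta┏━━━━━━━━━━━━━━━━━━━━━━━━━━━━━━━━━━┓
       ┠───┃ DrawingCanvas                    ┃
 ┏━━━━━┃[de┠──────────────────────────────────┨
 ┃ File┃───┃+                              .  ┃
 ┠─────┃202┃#####                             ┃
 ┃The f┃202┃#####                             ┃
 ┃The a┃202┃#####                             ┃
 ┃     ┃202┃                                  ┃
 ┃     ┃202┃                                  ┃
 ┃     ┃202┃                                 *┃
 ┃The f┃   ┗━━━━━━━━━━━━━━━━━━━━━━━━━━━━━━━━━━┛
 ┗━━━━━┃                        ┃━━┛           
       ┃                        ┃              
       ┃                        ┃              
       ┃                        ┃              
       ┃                        ┃              
       ┃                        ┃              


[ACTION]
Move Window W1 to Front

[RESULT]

       ┏━━━━━━━━━━━━━━━━━━━━━━━━┓              
       ┃ TabContainer           ┃━━━━━━━━━━━━━┓
       ┠────────────────────────┨             ┃
 ┏━━━━━┃[debug.log]│ config.yaml┃─────────────┨
 ┃ File┃────────────────────────┃          .  ┃
 ┠─────┃2024-01-15 00:00:03.050 ┃             ┃
 ┃The f┃2024-01-15 00:00:03.659 ┃             ┃
 ┃The a┃2024-01-15 00:00:06.944 ┃             ┃
 ┃     ┃2024-01-15 00:00:07.611 ┃             ┃
 ┃     ┃2024-01-15 00:00:07.520 ┃             ┃
 ┃     ┃2024-01-15 00:00:12.184 ┃            *┃
 ┃The f┃                        ┃━━━━━━━━━━━━━┛
 ┗━━━━━┃                        ┃━━┛           
       ┃                        ┃              
       ┃                        ┃              
       ┃                        ┃              
       ┃                        ┃              
       ┃                        ┃              


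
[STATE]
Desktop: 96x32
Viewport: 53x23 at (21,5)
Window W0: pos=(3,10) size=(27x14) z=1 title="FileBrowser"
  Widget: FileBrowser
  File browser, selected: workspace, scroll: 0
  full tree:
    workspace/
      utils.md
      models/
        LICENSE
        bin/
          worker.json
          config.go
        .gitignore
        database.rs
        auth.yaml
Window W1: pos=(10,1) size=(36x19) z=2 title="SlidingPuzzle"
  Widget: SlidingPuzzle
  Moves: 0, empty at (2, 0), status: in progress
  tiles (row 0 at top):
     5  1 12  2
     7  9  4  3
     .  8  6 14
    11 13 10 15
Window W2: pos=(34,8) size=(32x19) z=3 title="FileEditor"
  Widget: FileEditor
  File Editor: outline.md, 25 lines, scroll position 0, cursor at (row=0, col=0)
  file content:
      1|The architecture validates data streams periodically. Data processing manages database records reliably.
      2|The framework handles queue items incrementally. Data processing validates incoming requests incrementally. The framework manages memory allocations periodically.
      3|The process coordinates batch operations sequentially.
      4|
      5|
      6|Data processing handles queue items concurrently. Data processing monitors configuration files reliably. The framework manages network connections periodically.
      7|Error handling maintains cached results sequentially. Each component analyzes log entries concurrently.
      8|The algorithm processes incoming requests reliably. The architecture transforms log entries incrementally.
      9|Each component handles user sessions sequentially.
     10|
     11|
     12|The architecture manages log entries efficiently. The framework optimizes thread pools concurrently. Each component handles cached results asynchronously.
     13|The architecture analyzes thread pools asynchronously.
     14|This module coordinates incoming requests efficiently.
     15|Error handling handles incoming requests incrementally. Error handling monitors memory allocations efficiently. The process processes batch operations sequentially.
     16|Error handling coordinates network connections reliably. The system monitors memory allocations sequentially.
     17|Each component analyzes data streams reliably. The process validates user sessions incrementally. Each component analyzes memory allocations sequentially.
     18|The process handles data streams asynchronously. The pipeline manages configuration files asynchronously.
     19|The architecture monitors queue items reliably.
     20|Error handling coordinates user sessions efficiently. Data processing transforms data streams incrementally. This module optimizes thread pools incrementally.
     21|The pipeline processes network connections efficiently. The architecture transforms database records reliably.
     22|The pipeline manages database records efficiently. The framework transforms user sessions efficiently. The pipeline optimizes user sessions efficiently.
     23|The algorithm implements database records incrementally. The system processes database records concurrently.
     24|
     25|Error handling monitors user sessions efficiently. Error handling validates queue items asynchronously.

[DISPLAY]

│ 12 │  2 │             ┃                            
┼────┼────┤             ┃                            
│  4 │  3 │             ┃                            
┼────┼────┤  ┏━━━━━━━━━━━━━━━━━━━━━━━━━━━━━━┓        
│  6 │ 14 │  ┃ FileEditor                   ┃        
┼────┼────┤  ┠──────────────────────────────┨        
│ 10 │ 15 │  ┃█he architecture validates da▲┃        
┴────┴────┘  ┃The framework handles queue i█┃        
             ┃The process coordinates batch░┃        
             ┃                             ░┃        
             ┃                             ░┃        
             ┃Data processing handles queue░┃        
             ┃Error handling maintains cach░┃        
             ┃The algorithm processes incom░┃        
━━━━━━━━━━━━━┃Each component handles user s░┃        
        ┃    ┃                             ░┃        
        ┃    ┃                             ░┃        
        ┃    ┃The architecture manages log ░┃        
━━━━━━━━┛    ┃The architecture analyzes thr░┃        
             ┃This module coordinates incom░┃        
             ┃Error handling handles incomi▼┃        
             ┗━━━━━━━━━━━━━━━━━━━━━━━━━━━━━━┛        
                                                     


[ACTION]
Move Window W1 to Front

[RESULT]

│ 12 │  2 │             ┃                            
┼────┼────┤             ┃                            
│  4 │  3 │             ┃                            
┼────┼────┤             ┃━━━━━━━━━━━━━━━━━━━┓        
│  6 │ 14 │             ┃                   ┃        
┼────┼────┤             ┃───────────────────┨        
│ 10 │ 15 │             ┃cture validates da▲┃        
┴────┴────┘             ┃rk handles queue i█┃        
                        ┃ coordinates batch░┃        
                        ┃                  ░┃        
                        ┃                  ░┃        
                        ┃sing handles queue░┃        
                        ┃ing maintains cach░┃        
                        ┃hm processes incom░┃        
━━━━━━━━━━━━━━━━━━━━━━━━┛ent handles user s░┃        
        ┃    ┃                             ░┃        
        ┃    ┃                             ░┃        
        ┃    ┃The architecture manages log ░┃        
━━━━━━━━┛    ┃The architecture analyzes thr░┃        
             ┃This module coordinates incom░┃        
             ┃Error handling handles incomi▼┃        
             ┗━━━━━━━━━━━━━━━━━━━━━━━━━━━━━━┛        
                                                     


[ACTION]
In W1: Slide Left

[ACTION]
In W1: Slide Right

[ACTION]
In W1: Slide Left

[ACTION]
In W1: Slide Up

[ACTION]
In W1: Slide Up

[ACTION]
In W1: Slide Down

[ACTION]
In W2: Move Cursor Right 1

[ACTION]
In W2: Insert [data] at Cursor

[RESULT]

│ 12 │  2 │             ┃                            
┼────┼────┤             ┃                            
│  4 │  3 │             ┃                            
┼────┼────┤             ┃━━━━━━━━━━━━━━━━━━━┓        
│  6 │ 14 │             ┃                   ┃        
┼────┼────┤             ┃───────────────────┨        
│ 10 │ 15 │             ┃hitecture validate▲┃        
┴────┴────┘             ┃rk handles queue i█┃        
                        ┃ coordinates batch░┃        
                        ┃                  ░┃        
                        ┃                  ░┃        
                        ┃sing handles queue░┃        
                        ┃ing maintains cach░┃        
                        ┃hm processes incom░┃        
━━━━━━━━━━━━━━━━━━━━━━━━┛ent handles user s░┃        
        ┃    ┃                             ░┃        
        ┃    ┃                             ░┃        
        ┃    ┃The architecture manages log ░┃        
━━━━━━━━┛    ┃The architecture analyzes thr░┃        
             ┃This module coordinates incom░┃        
             ┃Error handling handles incomi▼┃        
             ┗━━━━━━━━━━━━━━━━━━━━━━━━━━━━━━┛        
                                                     


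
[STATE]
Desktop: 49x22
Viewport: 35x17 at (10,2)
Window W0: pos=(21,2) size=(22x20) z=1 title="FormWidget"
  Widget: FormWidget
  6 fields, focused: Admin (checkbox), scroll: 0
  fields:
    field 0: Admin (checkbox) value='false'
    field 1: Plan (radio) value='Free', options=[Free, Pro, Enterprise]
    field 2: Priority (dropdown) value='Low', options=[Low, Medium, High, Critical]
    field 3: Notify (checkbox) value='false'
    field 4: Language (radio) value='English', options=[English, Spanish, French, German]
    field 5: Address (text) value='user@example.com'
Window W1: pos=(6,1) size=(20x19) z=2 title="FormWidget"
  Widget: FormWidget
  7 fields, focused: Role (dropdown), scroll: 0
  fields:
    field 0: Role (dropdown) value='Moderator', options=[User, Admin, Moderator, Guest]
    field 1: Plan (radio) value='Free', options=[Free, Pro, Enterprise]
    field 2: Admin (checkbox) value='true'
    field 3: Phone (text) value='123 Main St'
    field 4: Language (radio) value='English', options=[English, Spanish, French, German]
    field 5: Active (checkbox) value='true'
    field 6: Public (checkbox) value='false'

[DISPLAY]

rmWidget       ┃━━━━━━━━━━━━━━━━┓  
───────────────┨mWidget         ┃  
ole:       [M▼]┃────────────────┨  
lan:       (●) ┃min:      [ ]   ┃  
dmin:      [x] ┃an:       (●) Fr┃  
hone:      [12]┃iority:   [Low▼]┃  
anguage:   (●) ┃tify:     [ ]   ┃  
ctive:     [x] ┃nguage:   (●) En┃  
ublic:     [ ] ┃dress:    [user]┃  
               ┃                ┃  
               ┃                ┃  
               ┃                ┃  
               ┃                ┃  
               ┃                ┃  
               ┃                ┃  
               ┃                ┃  
               ┃                ┃  


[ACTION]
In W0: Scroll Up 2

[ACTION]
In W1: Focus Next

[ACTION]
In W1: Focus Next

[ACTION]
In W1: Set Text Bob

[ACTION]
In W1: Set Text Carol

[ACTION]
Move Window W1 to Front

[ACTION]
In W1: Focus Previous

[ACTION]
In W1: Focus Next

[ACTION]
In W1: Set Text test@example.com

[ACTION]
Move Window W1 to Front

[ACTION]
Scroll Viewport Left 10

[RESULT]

      ┃ FormWidget       ┃━━━━━━━━━
      ┠──────────────────┨mWidget  
      ┃  Role:       [M▼]┃─────────
      ┃  Plan:       (●) ┃min:     
      ┃> Admin:      [x] ┃an:      
      ┃  Phone:      [12]┃iority:  
      ┃  Language:   (●) ┃tify:    
      ┃  Active:     [x] ┃nguage:  
      ┃  Public:     [ ] ┃dress:   
      ┃                  ┃         
      ┃                  ┃         
      ┃                  ┃         
      ┃                  ┃         
      ┃                  ┃         
      ┃                  ┃         
      ┃                  ┃         
      ┃                  ┃         


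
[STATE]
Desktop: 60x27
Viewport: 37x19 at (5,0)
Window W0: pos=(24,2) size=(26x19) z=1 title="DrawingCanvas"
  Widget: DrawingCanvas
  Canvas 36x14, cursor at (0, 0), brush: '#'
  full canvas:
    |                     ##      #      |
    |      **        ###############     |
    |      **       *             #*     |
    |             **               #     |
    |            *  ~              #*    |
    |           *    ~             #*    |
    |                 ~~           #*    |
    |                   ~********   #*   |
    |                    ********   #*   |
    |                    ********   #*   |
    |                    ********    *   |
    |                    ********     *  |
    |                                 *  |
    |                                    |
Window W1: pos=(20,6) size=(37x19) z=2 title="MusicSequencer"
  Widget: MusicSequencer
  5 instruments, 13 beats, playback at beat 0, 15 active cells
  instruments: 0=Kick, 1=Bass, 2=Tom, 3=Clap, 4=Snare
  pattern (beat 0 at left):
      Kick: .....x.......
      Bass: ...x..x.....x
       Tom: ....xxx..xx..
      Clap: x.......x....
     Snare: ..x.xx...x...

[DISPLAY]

                                     
                                     
                   ┏━━━━━━━━━━━━━━━━━
                   ┃ DrawingCanvas   
                   ┠─────────────────
                   ┃+                
               ┏━━━━━━━━━━━━━━━━━━━━━
               ┃ MusicSequencer      
               ┠─────────────────────
               ┃      ▼123456789012  
               ┃  Kick·····█·······  
               ┃  Bass···█··█·····█  
               ┃   Tom····███··██··  
               ┃  Clap█·······█····  
               ┃ Snare··█·██···█···  
               ┃                     
               ┃                     
               ┃                     
               ┃                     


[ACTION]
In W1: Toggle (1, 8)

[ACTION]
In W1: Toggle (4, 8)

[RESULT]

                                     
                                     
                   ┏━━━━━━━━━━━━━━━━━
                   ┃ DrawingCanvas   
                   ┠─────────────────
                   ┃+                
               ┏━━━━━━━━━━━━━━━━━━━━━
               ┃ MusicSequencer      
               ┠─────────────────────
               ┃      ▼123456789012  
               ┃  Kick·····█·······  
               ┃  Bass···█··█·█···█  
               ┃   Tom····███··██··  
               ┃  Clap█·······█····  
               ┃ Snare··█·██··██···  
               ┃                     
               ┃                     
               ┃                     
               ┃                     


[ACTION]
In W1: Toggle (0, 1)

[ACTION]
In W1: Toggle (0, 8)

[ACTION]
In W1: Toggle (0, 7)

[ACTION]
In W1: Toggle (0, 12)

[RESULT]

                                     
                                     
                   ┏━━━━━━━━━━━━━━━━━
                   ┃ DrawingCanvas   
                   ┠─────────────────
                   ┃+                
               ┏━━━━━━━━━━━━━━━━━━━━━
               ┃ MusicSequencer      
               ┠─────────────────────
               ┃      ▼123456789012  
               ┃  Kick·█···█·██···█  
               ┃  Bass···█··█·█···█  
               ┃   Tom····███··██··  
               ┃  Clap█·······█····  
               ┃ Snare··█·██··██···  
               ┃                     
               ┃                     
               ┃                     
               ┃                     


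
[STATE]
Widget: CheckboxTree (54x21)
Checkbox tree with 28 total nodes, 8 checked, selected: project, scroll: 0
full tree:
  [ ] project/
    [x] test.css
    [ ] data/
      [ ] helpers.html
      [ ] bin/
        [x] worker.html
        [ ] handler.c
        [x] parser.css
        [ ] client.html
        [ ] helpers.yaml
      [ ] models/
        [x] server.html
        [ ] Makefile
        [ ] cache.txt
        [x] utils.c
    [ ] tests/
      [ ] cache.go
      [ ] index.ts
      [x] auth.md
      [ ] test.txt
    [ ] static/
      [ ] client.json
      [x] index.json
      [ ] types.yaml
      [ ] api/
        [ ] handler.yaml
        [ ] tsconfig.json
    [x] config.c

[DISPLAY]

>[-] project/                                         
   [x] test.css                                       
   [-] data/                                          
     [ ] helpers.html                                 
     [-] bin/                                         
       [x] worker.html                                
       [ ] handler.c                                  
       [x] parser.css                                 
       [ ] client.html                                
       [ ] helpers.yaml                               
     [-] models/                                      
       [x] server.html                                
       [ ] Makefile                                   
       [ ] cache.txt                                  
       [x] utils.c                                    
   [-] tests/                                         
     [ ] cache.go                                     
     [ ] index.ts                                     
     [x] auth.md                                      
     [ ] test.txt                                     
   [-] static/                                        


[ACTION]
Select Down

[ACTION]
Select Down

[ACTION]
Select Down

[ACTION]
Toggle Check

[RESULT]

 [-] project/                                         
   [x] test.css                                       
   [-] data/                                          
>    [x] helpers.html                                 
     [-] bin/                                         
       [x] worker.html                                
       [ ] handler.c                                  
       [x] parser.css                                 
       [ ] client.html                                
       [ ] helpers.yaml                               
     [-] models/                                      
       [x] server.html                                
       [ ] Makefile                                   
       [ ] cache.txt                                  
       [x] utils.c                                    
   [-] tests/                                         
     [ ] cache.go                                     
     [ ] index.ts                                     
     [x] auth.md                                      
     [ ] test.txt                                     
   [-] static/                                        


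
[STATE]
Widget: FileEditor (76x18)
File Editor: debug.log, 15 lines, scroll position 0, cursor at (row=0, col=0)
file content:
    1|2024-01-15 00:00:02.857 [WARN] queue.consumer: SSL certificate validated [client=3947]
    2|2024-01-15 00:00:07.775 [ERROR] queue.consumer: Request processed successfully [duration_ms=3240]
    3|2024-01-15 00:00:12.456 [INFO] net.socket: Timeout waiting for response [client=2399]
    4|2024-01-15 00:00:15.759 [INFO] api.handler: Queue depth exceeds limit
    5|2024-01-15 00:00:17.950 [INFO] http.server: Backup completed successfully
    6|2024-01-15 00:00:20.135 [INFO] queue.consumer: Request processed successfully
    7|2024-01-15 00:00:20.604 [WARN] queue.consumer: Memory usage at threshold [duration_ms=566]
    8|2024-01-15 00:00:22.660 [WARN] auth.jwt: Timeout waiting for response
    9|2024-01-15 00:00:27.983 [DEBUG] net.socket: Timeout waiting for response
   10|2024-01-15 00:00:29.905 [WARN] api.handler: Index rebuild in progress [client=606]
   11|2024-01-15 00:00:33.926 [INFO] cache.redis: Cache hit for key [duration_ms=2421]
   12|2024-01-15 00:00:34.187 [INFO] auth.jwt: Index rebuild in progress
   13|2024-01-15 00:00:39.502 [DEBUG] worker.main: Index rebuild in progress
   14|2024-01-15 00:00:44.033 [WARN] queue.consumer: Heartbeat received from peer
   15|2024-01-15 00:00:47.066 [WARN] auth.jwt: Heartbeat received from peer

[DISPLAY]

█024-01-15 00:00:02.857 [WARN] queue.consumer: SSL certificate validated [c▲
2024-01-15 00:00:07.775 [ERROR] queue.consumer: Request processed successfu█
2024-01-15 00:00:12.456 [INFO] net.socket: Timeout waiting for response [cl░
2024-01-15 00:00:15.759 [INFO] api.handler: Queue depth exceeds limit      ░
2024-01-15 00:00:17.950 [INFO] http.server: Backup completed successfully  ░
2024-01-15 00:00:20.135 [INFO] queue.consumer: Request processed successful░
2024-01-15 00:00:20.604 [WARN] queue.consumer: Memory usage at threshold [d░
2024-01-15 00:00:22.660 [WARN] auth.jwt: Timeout waiting for response      ░
2024-01-15 00:00:27.983 [DEBUG] net.socket: Timeout waiting for response   ░
2024-01-15 00:00:29.905 [WARN] api.handler: Index rebuild in progress [clie░
2024-01-15 00:00:33.926 [INFO] cache.redis: Cache hit for key [duration_ms=░
2024-01-15 00:00:34.187 [INFO] auth.jwt: Index rebuild in progress         ░
2024-01-15 00:00:39.502 [DEBUG] worker.main: Index rebuild in progress     ░
2024-01-15 00:00:44.033 [WARN] queue.consumer: Heartbeat received from peer░
2024-01-15 00:00:47.066 [WARN] auth.jwt: Heartbeat received from peer      ░
                                                                           ░
                                                                           ░
                                                                           ▼


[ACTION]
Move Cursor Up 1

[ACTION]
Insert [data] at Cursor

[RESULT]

data█024-01-15 00:00:02.857 [WARN] queue.consumer: SSL certificate validate▲
2024-01-15 00:00:07.775 [ERROR] queue.consumer: Request processed successfu█
2024-01-15 00:00:12.456 [INFO] net.socket: Timeout waiting for response [cl░
2024-01-15 00:00:15.759 [INFO] api.handler: Queue depth exceeds limit      ░
2024-01-15 00:00:17.950 [INFO] http.server: Backup completed successfully  ░
2024-01-15 00:00:20.135 [INFO] queue.consumer: Request processed successful░
2024-01-15 00:00:20.604 [WARN] queue.consumer: Memory usage at threshold [d░
2024-01-15 00:00:22.660 [WARN] auth.jwt: Timeout waiting for response      ░
2024-01-15 00:00:27.983 [DEBUG] net.socket: Timeout waiting for response   ░
2024-01-15 00:00:29.905 [WARN] api.handler: Index rebuild in progress [clie░
2024-01-15 00:00:33.926 [INFO] cache.redis: Cache hit for key [duration_ms=░
2024-01-15 00:00:34.187 [INFO] auth.jwt: Index rebuild in progress         ░
2024-01-15 00:00:39.502 [DEBUG] worker.main: Index rebuild in progress     ░
2024-01-15 00:00:44.033 [WARN] queue.consumer: Heartbeat received from peer░
2024-01-15 00:00:47.066 [WARN] auth.jwt: Heartbeat received from peer      ░
                                                                           ░
                                                                           ░
                                                                           ▼


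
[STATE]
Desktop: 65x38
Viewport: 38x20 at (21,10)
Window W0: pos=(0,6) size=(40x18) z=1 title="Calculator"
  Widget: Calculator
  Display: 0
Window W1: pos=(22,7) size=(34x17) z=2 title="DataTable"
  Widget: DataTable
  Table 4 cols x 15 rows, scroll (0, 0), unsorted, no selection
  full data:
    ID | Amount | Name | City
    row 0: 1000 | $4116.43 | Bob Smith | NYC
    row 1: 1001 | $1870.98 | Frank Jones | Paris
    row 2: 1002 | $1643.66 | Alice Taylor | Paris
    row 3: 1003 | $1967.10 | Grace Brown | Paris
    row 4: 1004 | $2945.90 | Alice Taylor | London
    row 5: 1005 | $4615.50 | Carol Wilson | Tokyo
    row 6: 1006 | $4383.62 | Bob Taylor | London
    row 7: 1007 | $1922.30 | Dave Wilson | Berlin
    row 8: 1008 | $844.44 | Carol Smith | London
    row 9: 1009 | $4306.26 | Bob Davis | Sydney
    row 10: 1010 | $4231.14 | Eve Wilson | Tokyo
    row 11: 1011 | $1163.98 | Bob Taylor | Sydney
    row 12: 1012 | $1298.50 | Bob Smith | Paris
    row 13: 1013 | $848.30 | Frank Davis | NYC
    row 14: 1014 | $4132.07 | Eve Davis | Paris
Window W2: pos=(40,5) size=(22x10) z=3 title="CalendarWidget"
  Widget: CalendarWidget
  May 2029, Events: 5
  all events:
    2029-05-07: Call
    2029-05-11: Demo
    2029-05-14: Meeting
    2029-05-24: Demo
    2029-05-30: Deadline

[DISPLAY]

 ┃ID  │Amount  │Nam┃    1  2  3  4  5 
 ┃────┼────────┼───┃ 7*  8  9 10 11* 1
 ┃1000│$4116.43│Bob┃14* 15 16 17 18 19
 ┃1001│$1870.98│Fra┃21 22 23 24* 25 26
 ┃1002│$1643.66│Ali┗━━━━━━━━━━━━━━━━━━
 ┃1003│$1967.10│Grace Brown │Paris┃   
 ┃1004│$2945.90│Alice Taylor│Londo┃   
 ┃1005│$4615.50│Carol Wilson│Tokyo┃   
 ┃1006│$4383.62│Bob Taylor  │Londo┃   
 ┃1007│$1922.30│Dave Wilson │Berli┃   
 ┃1008│$844.44 │Carol Smith │Londo┃   
 ┃1009│$4306.26│Bob Davis   │Sydne┃   
 ┃1010│$4231.14│Eve Wilson  │Tokyo┃   
━┗━━━━━━━━━━━━━━━━━━━━━━━━━━━━━━━━┛   
                                      
                                      
                                      
                                      
                                      
                                      


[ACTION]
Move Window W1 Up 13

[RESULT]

 ┃1005│$4615.50│Car┃    1  2  3  4  5 
 ┃1006│$4383.62│Bob┃ 7*  8  9 10 11* 1
 ┃1007│$1922.30│Dav┃14* 15 16 17 18 19
 ┃1008│$844.44 │Car┃21 22 23 24* 25 26
 ┃1009│$4306.26│Bob┗━━━━━━━━━━━━━━━━━━
 ┃1010│$4231.14│Eve Wilson  │Tokyo┃   
 ┗━━━━━━━━━━━━━━━━━━━━━━━━━━━━━━━━┛   
                  ┃                   
                  ┃                   
                  ┃                   
                  ┃                   
                  ┃                   
                  ┃                   
━━━━━━━━━━━━━━━━━━┛                   
                                      
                                      
                                      
                                      
                                      
                                      


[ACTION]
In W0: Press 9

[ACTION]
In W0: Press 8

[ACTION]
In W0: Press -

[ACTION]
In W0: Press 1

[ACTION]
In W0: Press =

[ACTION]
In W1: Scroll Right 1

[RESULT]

 ┃005│$4615.50│Caro┃    1  2  3  4  5 
 ┃006│$4383.62│Bob ┃ 7*  8  9 10 11* 1
 ┃007│$1922.30│Dave┃14* 15 16 17 18 19
 ┃008│$844.44 │Caro┃21 22 23 24* 25 26
 ┃009│$4306.26│Bob ┗━━━━━━━━━━━━━━━━━━
 ┃010│$4231.14│Eve Wilson  │Tokyo ┃   
 ┗━━━━━━━━━━━━━━━━━━━━━━━━━━━━━━━━┛   
                  ┃                   
                  ┃                   
                  ┃                   
                  ┃                   
                  ┃                   
                  ┃                   
━━━━━━━━━━━━━━━━━━┛                   
                                      
                                      
                                      
                                      
                                      
                                      


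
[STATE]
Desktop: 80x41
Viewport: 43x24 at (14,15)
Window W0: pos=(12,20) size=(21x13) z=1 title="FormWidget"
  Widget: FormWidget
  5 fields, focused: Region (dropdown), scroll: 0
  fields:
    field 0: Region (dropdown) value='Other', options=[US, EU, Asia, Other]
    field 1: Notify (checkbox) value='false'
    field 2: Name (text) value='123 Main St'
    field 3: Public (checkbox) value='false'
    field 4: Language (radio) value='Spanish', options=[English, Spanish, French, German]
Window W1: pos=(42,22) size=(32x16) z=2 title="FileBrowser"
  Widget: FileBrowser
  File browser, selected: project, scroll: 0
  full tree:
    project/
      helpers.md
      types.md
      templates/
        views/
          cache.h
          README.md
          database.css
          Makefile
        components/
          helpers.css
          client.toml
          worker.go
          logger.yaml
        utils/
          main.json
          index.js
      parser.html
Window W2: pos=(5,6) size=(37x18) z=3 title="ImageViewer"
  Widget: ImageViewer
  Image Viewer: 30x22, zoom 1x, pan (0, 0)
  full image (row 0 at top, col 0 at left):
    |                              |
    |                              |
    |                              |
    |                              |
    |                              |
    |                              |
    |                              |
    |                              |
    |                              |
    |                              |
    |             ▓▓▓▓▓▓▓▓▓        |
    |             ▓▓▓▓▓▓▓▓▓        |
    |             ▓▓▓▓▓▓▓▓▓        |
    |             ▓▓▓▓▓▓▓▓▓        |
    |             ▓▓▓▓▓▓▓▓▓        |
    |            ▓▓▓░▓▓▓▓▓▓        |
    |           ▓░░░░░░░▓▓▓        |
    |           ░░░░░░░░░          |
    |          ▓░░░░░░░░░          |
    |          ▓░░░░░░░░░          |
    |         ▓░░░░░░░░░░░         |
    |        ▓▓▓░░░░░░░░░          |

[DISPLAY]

                           ┃               
                           ┃               
                           ┃               
                           ┃               
     ▓▓▓▓▓▓▓▓▓             ┃               
     ▓▓▓▓▓▓▓▓▓             ┃               
     ▓▓▓▓▓▓▓▓▓             ┃               
     ▓▓▓▓▓▓▓▓▓             ┃┏━━━━━━━━━━━━━━
━━━━━━━━━━━━━━━━━━━━━━━━━━━┛┃ FileBrowser  
 Notify:     [ ]  ┃         ┠──────────────
 Name:       [123]┃         ┃> [-] project/
 Public:     [ ]  ┃         ┃    helpers.md
 Language:   ( ) E┃         ┃    types.md  
                  ┃         ┃    [+] templa
                  ┃         ┃    parser.htm
                  ┃         ┃              
                  ┃         ┃              
━━━━━━━━━━━━━━━━━━┛         ┃              
                            ┃              
                            ┃              
                            ┃              
                            ┃              
                            ┗━━━━━━━━━━━━━━
                                           


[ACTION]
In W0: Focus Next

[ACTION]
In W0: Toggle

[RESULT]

                           ┃               
                           ┃               
                           ┃               
                           ┃               
     ▓▓▓▓▓▓▓▓▓             ┃               
     ▓▓▓▓▓▓▓▓▓             ┃               
     ▓▓▓▓▓▓▓▓▓             ┃               
     ▓▓▓▓▓▓▓▓▓             ┃┏━━━━━━━━━━━━━━
━━━━━━━━━━━━━━━━━━━━━━━━━━━┛┃ FileBrowser  
 Notify:     [x]  ┃         ┠──────────────
 Name:       [123]┃         ┃> [-] project/
 Public:     [ ]  ┃         ┃    helpers.md
 Language:   ( ) E┃         ┃    types.md  
                  ┃         ┃    [+] templa
                  ┃         ┃    parser.htm
                  ┃         ┃              
                  ┃         ┃              
━━━━━━━━━━━━━━━━━━┛         ┃              
                            ┃              
                            ┃              
                            ┃              
                            ┃              
                            ┗━━━━━━━━━━━━━━
                                           


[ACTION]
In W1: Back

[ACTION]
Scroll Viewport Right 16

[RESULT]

           ┃                               
           ┃                               
           ┃                               
           ┃                               
           ┃                               
           ┃                               
           ┃                               
           ┃┏━━━━━━━━━━━━━━━━━━━━━━━━━━━━━━
━━━━━━━━━━━┛┃ FileBrowser                  
  ┃         ┠──────────────────────────────
3]┃         ┃> [-] project/                
  ┃         ┃    helpers.md                
 E┃         ┃    types.md                  
  ┃         ┃    [+] templates/            
  ┃         ┃    parser.html               
  ┃         ┃                              
  ┃         ┃                              
━━┛         ┃                              
            ┃                              
            ┃                              
            ┃                              
            ┃                              
            ┗━━━━━━━━━━━━━━━━━━━━━━━━━━━━━━
                                           
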